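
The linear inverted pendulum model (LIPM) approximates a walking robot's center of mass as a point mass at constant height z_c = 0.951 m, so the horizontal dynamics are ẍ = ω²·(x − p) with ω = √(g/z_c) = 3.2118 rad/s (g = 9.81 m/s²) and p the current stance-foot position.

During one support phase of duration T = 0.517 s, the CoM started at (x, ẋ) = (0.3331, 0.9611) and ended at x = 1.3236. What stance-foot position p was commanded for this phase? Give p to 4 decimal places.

p = 0.1989

ωT = 3.2118·0.517 = 1.660501; cosh(ωT) = 2.725994, sinh(ωT) = 2.535950
x(T) = p + (x₀−p)·cosh(ωT) + (ẋ₀/ω)·sinh(ωT) ⇒ p·(1 − cosh) = x(T) − x₀·cosh − (ẋ₀/ω)·sinh
numerator   = 1.3236 − (0.3331)·2.725994 − (0.9611/3.2118)·2.535950 = -0.343287
denominator = 1 − 2.725994 = -1.725994
p = -0.343287 / -1.725994 = 0.1989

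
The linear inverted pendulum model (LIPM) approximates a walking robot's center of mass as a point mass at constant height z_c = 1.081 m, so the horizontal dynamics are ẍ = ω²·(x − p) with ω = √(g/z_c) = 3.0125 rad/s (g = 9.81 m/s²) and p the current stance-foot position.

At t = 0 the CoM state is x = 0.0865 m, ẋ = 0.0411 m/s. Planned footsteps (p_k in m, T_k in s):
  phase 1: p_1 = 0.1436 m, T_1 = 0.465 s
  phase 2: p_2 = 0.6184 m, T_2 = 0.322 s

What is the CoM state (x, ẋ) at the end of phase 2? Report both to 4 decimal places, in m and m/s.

x = -0.3338, ẋ = -2.3064

phase 1: p=0.1436, T=0.465, ωT=1.400813, cosh=2.152446, sinh=1.906050; start (x,ẋ)=(0.086500, 0.041100) → end (x,ẋ)=(0.046700, -0.239401)
phase 2: p=0.6184, T=0.322, ωT=0.970025, cosh=1.508542, sinh=1.129468; start (x,ẋ)=(0.046700, -0.239401) → end (x,ẋ)=(-0.333792, -2.306370)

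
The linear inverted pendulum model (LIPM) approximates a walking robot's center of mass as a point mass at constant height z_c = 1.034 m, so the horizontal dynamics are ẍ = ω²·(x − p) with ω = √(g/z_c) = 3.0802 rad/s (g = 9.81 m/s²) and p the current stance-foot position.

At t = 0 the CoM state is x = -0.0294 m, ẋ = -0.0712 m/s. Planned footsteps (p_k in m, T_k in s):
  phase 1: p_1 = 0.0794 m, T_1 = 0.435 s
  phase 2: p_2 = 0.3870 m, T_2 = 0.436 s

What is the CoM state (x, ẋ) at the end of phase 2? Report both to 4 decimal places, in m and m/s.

phase 1: p=0.0794, T=0.435, ωT=1.339887, cosh=2.040244, sinh=1.778368; start (x,ẋ)=(-0.029400, -0.071200) → end (x,ẋ)=(-0.183686, -0.741242)
phase 2: p=0.3870, T=0.436, ωT=1.342967, cosh=2.045731, sinh=1.784661; start (x,ẋ)=(-0.183686, -0.741242) → end (x,ẋ)=(-1.209945, -4.653509)

x = -1.2099, ẋ = -4.6535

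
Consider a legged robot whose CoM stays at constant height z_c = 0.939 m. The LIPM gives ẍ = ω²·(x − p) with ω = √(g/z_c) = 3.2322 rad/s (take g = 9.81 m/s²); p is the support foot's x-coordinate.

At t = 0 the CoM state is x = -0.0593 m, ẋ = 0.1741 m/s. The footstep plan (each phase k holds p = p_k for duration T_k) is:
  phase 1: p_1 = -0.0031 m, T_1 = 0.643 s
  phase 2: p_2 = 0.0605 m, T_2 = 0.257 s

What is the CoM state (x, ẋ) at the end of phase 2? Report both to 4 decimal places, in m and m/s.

x = -0.0508, ẋ = -0.2506

phase 1: p=-0.0031, T=0.643, ωT=2.078305, cosh=4.058026, sinh=3.932884; start (x,ẋ)=(-0.059300, 0.174100) → end (x,ẋ)=(-0.019319, -0.007905)
phase 2: p=0.0605, T=0.257, ωT=0.830675, cosh=1.365312, sinh=0.929557; start (x,ẋ)=(-0.019319, -0.007905) → end (x,ẋ)=(-0.050751, -0.250610)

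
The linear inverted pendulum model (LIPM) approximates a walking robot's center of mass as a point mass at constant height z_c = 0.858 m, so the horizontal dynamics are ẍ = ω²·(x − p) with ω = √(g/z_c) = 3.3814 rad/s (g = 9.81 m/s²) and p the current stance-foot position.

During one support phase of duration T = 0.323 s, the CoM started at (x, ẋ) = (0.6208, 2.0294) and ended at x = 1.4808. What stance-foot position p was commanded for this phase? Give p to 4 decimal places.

p = 0.5202

ωT = 3.3814·0.323 = 1.092192; cosh(ωT) = 1.658141, sinh(ωT) = 1.322661
x(T) = p + (x₀−p)·cosh(ωT) + (ẋ₀/ω)·sinh(ωT) ⇒ p·(1 − cosh) = x(T) − x₀·cosh − (ẋ₀/ω)·sinh
numerator   = 1.4808 − (0.6208)·1.658141 − (2.0294/3.3814)·1.322661 = -0.342389
denominator = 1 − 1.658141 = -0.658141
p = -0.342389 / -0.658141 = 0.5202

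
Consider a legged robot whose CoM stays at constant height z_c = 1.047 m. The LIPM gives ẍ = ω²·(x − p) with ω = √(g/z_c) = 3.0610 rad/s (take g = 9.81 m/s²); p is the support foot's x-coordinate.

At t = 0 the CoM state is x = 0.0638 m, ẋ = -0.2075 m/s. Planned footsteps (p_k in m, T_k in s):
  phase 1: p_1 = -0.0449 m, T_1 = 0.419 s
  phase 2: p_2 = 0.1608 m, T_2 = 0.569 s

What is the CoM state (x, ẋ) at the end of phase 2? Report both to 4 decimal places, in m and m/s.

phase 1: p=-0.0449, T=0.419, ωT=1.282559, cosh=1.941591, sinh=1.664264; start (x,ẋ)=(0.063800, -0.207500) → end (x,ẋ)=(0.053333, 0.150872)
phase 2: p=0.1608, T=0.569, ωT=1.741709, cosh=2.941155, sinh=2.765934; start (x,ẋ)=(0.053333, 0.150872) → end (x,ẋ)=(-0.018948, -0.466132)

x = -0.0189, ẋ = -0.4661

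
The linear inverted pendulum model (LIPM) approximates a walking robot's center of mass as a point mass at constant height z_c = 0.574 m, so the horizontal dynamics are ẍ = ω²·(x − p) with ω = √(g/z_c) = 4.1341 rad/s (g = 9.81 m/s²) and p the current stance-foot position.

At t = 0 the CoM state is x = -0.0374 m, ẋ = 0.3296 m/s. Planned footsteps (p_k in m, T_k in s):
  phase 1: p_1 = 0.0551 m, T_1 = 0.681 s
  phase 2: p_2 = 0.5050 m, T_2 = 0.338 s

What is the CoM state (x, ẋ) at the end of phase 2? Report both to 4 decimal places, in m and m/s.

x = -0.8930, ẋ = -5.3090

phase 1: p=0.0551, T=0.681, ωT=2.815322, cosh=8.379219, sinh=8.319334; start (x,ẋ)=(-0.037400, 0.329600) → end (x,ẋ)=(-0.056701, -0.419558)
phase 2: p=0.5050, T=0.338, ωT=1.397326, cosh=2.145814, sinh=1.898556; start (x,ẋ)=(-0.056701, -0.419558) → end (x,ẋ)=(-0.892985, -5.308985)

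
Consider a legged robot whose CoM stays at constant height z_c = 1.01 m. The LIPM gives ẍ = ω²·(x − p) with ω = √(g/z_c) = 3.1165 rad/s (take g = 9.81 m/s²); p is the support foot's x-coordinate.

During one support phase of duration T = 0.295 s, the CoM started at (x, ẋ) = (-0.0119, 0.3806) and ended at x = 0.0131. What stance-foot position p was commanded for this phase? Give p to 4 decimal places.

p = 0.2171

ωT = 3.1165·0.295 = 0.919367; cosh(ωT) = 1.453237, sinh(ωT) = 1.054466
x(T) = p + (x₀−p)·cosh(ωT) + (ẋ₀/ω)·sinh(ωT) ⇒ p·(1 − cosh) = x(T) − x₀·cosh − (ẋ₀/ω)·sinh
numerator   = 0.0131 − (-0.0119)·1.453237 − (0.3806/3.1165)·1.054466 = -0.098382
denominator = 1 − 1.453237 = -0.453237
p = -0.098382 / -0.453237 = 0.2171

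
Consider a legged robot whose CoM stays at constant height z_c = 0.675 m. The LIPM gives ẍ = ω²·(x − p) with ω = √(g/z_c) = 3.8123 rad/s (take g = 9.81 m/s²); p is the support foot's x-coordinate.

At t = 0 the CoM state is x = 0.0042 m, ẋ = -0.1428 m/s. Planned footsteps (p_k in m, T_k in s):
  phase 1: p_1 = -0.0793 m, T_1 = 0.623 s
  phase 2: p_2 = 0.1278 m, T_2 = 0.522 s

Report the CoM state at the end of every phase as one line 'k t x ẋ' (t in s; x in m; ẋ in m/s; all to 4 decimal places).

phase 1: p=-0.0793, T=0.623, ωT=2.375063, cosh=5.422349, sinh=5.329340; start (x,ẋ)=(0.004200, -0.142800) → end (x,ẋ)=(0.173841, 0.922162)
phase 2: p=0.1278, T=0.522, ωT=1.990021, cosh=3.726189, sinh=3.589496; start (x,ẋ)=(0.173841, 0.922162) → end (x,ẋ)=(1.167626, 4.066189)

1 0.6230 0.1738 0.9222
2 1.1450 1.1676 4.0662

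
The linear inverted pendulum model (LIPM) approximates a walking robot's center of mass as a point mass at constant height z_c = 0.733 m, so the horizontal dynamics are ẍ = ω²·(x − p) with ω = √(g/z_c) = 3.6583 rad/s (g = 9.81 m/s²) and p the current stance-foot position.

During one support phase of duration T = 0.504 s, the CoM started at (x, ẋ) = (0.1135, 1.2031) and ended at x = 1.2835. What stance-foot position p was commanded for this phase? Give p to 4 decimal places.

p = 0.0435

ωT = 3.6583·0.504 = 1.843783; cosh(ωT) = 3.239311, sinh(ωT) = 3.081093
x(T) = p + (x₀−p)·cosh(ωT) + (ẋ₀/ω)·sinh(ωT) ⇒ p·(1 − cosh) = x(T) − x₀·cosh − (ẋ₀/ω)·sinh
numerator   = 1.2835 − (0.1135)·3.239311 − (1.2031/3.6583)·3.081093 = -0.097437
denominator = 1 − 3.239311 = -2.239311
p = -0.097437 / -2.239311 = 0.0435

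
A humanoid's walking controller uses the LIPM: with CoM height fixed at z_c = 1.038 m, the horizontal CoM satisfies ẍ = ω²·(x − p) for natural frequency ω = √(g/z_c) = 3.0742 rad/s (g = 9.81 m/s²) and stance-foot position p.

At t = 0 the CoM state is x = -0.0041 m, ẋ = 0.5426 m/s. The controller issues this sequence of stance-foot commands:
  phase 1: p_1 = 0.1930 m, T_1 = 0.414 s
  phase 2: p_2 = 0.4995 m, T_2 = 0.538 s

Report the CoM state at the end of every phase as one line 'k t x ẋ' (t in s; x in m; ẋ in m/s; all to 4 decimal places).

phase 1: p=0.1930, T=0.414, ωT=1.272719, cosh=1.925308, sinh=1.645239; start (x,ẋ)=(-0.004100, 0.542600) → end (x,ẋ)=(0.103908, 0.047781)
phase 2: p=0.4995, T=0.538, ωT=1.653920, cosh=2.709364, sinh=2.518065; start (x,ẋ)=(0.103908, 0.047781) → end (x,ẋ)=(-0.533164, -2.932832)

1 0.4140 0.1039 0.0478
2 0.9520 -0.5332 -2.9328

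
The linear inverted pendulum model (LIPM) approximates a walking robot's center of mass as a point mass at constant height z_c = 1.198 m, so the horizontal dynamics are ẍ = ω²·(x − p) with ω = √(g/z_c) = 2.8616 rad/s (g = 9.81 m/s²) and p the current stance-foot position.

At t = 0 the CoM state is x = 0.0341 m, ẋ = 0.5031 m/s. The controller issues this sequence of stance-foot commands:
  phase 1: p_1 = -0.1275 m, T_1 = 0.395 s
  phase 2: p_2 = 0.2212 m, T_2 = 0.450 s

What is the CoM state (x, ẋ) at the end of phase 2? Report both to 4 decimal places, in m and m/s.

phase 1: p=-0.1275, T=0.395, ωT=1.130332, cosh=1.709805, sinh=1.386879; start (x,ẋ)=(0.034100, 0.503100) → end (x,ẋ)=(0.392633, 1.501544)
phase 2: p=0.2212, T=0.450, ωT=1.287720, cosh=1.950206, sinh=1.674307; start (x,ẋ)=(0.392633, 1.501544) → end (x,ẋ)=(1.434075, 3.749688)

x = 1.4341, ẋ = 3.7497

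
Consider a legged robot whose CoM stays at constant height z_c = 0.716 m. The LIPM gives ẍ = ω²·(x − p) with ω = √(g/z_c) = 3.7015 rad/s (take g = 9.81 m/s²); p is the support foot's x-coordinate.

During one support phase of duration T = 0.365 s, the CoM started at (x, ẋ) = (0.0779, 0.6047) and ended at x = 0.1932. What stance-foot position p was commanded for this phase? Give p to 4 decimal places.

p = 0.2467

ωT = 3.7015·0.365 = 1.351047; cosh(ωT) = 2.060219, sinh(ωT) = 1.801250
x(T) = p + (x₀−p)·cosh(ωT) + (ẋ₀/ω)·sinh(ωT) ⇒ p·(1 − cosh) = x(T) − x₀·cosh − (ẋ₀/ω)·sinh
numerator   = 0.1932 − (0.0779)·2.060219 − (0.6047/3.7015)·1.801250 = -0.261554
denominator = 1 − 2.060219 = -1.060219
p = -0.261554 / -1.060219 = 0.2467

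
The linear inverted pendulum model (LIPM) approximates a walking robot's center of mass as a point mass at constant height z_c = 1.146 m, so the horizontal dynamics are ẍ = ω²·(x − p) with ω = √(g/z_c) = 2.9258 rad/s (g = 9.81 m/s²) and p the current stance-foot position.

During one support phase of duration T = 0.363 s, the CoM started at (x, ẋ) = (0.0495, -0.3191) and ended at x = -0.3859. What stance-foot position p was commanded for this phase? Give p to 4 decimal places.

ωT = 2.9258·0.363 = 1.062065; cosh(ωT) = 1.619040, sinh(ωT) = 1.273299
x(T) = p + (x₀−p)·cosh(ωT) + (ẋ₀/ω)·sinh(ωT) ⇒ p·(1 − cosh) = x(T) − x₀·cosh − (ẋ₀/ω)·sinh
numerator   = -0.3859 − (0.0495)·1.619040 − (-0.3191/2.9258)·1.273299 = -0.327171
denominator = 1 − 1.619040 = -0.619040
p = -0.327171 / -0.619040 = 0.5285

p = 0.5285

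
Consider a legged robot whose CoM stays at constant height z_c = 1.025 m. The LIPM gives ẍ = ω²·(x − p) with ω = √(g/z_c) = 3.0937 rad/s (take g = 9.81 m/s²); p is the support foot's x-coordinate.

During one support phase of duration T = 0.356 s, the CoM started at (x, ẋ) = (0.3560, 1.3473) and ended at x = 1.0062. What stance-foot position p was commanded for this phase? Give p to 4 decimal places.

p = 0.2552

ωT = 3.0937·0.356 = 1.101357; cosh(ωT) = 1.670333, sinh(ωT) = 1.337913
x(T) = p + (x₀−p)·cosh(ωT) + (ẋ₀/ω)·sinh(ωT) ⇒ p·(1 − cosh) = x(T) − x₀·cosh − (ẋ₀/ω)·sinh
numerator   = 1.0062 − (0.3560)·1.670333 − (1.3473/3.0937)·1.337913 = -0.171097
denominator = 1 − 1.670333 = -0.670333
p = -0.171097 / -0.670333 = 0.2552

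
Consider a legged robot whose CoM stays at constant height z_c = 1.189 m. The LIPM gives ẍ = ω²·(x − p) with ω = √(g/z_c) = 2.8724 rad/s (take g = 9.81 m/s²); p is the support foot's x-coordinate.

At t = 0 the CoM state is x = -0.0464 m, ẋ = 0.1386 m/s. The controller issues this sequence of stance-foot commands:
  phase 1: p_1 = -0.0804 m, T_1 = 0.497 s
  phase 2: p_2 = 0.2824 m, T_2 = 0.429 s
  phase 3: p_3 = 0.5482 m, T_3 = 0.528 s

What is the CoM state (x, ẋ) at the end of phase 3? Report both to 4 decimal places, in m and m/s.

phase 1: p=-0.0804, T=0.497, ωT=1.427583, cosh=2.204249, sinh=1.964361; start (x,ẋ)=(-0.046400, 0.138600) → end (x,ẋ)=(0.089329, 0.497352)
phase 2: p=0.2824, T=0.429, ωT=1.232260, cosh=1.860301, sinh=1.568668; start (x,ẋ)=(0.089329, 0.497352) → end (x,ẋ)=(0.194843, 0.055278)
phase 3: p=0.5482, T=0.528, ωT=1.516627, cosh=2.388140, sinh=2.168690; start (x,ẋ)=(0.194843, 0.055278) → end (x,ẋ)=(-0.253930, -2.069168)

x = -0.2539, ẋ = -2.0692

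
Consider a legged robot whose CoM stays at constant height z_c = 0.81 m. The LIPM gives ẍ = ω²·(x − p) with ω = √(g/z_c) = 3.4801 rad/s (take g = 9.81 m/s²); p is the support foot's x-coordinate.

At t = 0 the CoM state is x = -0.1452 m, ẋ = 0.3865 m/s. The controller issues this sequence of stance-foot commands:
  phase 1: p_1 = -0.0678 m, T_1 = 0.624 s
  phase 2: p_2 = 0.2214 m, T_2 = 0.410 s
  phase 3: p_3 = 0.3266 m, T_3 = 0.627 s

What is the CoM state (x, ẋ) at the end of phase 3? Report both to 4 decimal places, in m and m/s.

x = -0.0377, ẋ = -1.1973

phase 1: p=-0.0678, T=0.624, ωT=2.171582, cosh=4.443076, sinh=4.329079; start (x,ẋ)=(-0.145200, 0.386500) → end (x,ẋ)=(0.069094, 0.551169)
phase 2: p=0.2214, T=0.410, ωT=1.426841, cosh=2.202793, sinh=1.962727; start (x,ẋ)=(0.069094, 0.551169) → end (x,ẋ)=(0.196752, 0.173785)
phase 3: p=0.3266, T=0.627, ωT=2.182023, cosh=4.488515, sinh=4.375702; start (x,ẋ)=(0.196752, 0.173785) → end (x,ẋ)=(-0.037717, -1.197276)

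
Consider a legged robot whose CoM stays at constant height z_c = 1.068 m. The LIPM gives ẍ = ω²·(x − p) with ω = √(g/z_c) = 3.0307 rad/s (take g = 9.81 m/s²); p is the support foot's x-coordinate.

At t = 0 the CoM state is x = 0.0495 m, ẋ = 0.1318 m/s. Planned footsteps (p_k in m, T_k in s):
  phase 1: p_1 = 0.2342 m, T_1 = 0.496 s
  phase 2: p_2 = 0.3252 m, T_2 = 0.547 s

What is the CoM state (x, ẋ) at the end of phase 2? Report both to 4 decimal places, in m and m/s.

x = -1.5930, ẋ = -5.7316

phase 1: p=0.2342, T=0.496, ωT=1.503227, cosh=2.359293, sinh=2.136882; start (x,ẋ)=(0.049500, 0.131800) → end (x,ẋ)=(-0.108632, -0.885208)
phase 2: p=0.3252, T=0.547, ωT=1.657793, cosh=2.719137, sinh=2.528578; start (x,ẋ)=(-0.108632, -0.885208) → end (x,ẋ)=(-1.592998, -5.731616)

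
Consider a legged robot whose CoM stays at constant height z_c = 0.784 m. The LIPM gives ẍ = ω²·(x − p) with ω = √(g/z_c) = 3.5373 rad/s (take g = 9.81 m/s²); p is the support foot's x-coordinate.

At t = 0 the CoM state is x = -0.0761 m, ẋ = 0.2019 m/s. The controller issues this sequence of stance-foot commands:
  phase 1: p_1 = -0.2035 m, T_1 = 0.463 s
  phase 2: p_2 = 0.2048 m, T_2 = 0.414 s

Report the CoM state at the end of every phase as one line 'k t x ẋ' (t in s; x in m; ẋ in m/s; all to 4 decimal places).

1 0.4630 0.2778 1.6541
2 0.8770 1.3282 4.2967

phase 1: p=-0.2035, T=0.463, ωT=1.637770, cosh=2.669049, sinh=2.474636; start (x,ẋ)=(-0.076100, 0.201900) → end (x,ẋ)=(0.277783, 1.654081)
phase 2: p=0.2048, T=0.414, ωT=1.464442, cosh=2.278168, sinh=2.046962; start (x,ẋ)=(0.277783, 1.654081) → end (x,ẋ)=(1.328249, 4.296723)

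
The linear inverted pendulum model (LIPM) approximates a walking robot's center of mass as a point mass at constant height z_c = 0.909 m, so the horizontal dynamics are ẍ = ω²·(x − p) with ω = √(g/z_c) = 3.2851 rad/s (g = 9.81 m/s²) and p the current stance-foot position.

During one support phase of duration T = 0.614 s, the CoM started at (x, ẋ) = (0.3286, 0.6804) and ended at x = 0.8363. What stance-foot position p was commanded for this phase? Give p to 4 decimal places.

p = 0.4195

ωT = 3.2851·0.614 = 2.017051; cosh(ωT) = 3.824589, sinh(ωT) = 3.691541
x(T) = p + (x₀−p)·cosh(ωT) + (ẋ₀/ω)·sinh(ωT) ⇒ p·(1 − cosh) = x(T) − x₀·cosh − (ẋ₀/ω)·sinh
numerator   = 0.8363 − (0.3286)·3.824589 − (0.6804/3.2851)·3.691541 = -1.185041
denominator = 1 − 3.824589 = -2.824589
p = -1.185041 / -2.824589 = 0.4195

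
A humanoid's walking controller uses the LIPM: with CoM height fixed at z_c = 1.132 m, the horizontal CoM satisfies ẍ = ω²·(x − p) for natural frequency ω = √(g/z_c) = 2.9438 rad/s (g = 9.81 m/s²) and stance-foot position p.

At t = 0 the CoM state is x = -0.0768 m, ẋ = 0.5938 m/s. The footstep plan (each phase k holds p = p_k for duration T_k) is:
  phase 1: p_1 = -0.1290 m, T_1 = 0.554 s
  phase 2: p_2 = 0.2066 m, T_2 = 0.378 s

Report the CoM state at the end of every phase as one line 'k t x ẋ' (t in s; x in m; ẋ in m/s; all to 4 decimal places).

phase 1: p=-0.1290, T=0.554, ωT=1.630865, cosh=2.652026, sinh=2.456266; start (x,ẋ)=(-0.076800, 0.593800) → end (x,ẋ)=(0.504894, 1.952219)
phase 2: p=0.2066, T=0.378, ωT=1.112756, cosh=1.685693, sinh=1.357041; start (x,ẋ)=(0.504894, 1.952219) → end (x,ẋ)=(1.609372, 4.482484)

1 0.5540 0.5049 1.9522
2 0.9320 1.6094 4.4825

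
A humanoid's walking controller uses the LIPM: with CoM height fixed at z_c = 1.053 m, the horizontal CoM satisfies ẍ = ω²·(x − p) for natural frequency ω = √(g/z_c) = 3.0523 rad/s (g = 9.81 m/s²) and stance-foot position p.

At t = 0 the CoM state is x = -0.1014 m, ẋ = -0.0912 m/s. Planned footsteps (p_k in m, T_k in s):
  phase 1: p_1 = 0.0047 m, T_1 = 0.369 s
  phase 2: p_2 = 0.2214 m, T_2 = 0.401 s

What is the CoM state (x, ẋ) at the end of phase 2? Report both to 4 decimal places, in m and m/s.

x = -0.8957, ẋ = -3.1929

phase 1: p=0.0047, T=0.369, ωT=1.126299, cosh=1.704225, sinh=1.379994; start (x,ẋ)=(-0.101400, -0.091200) → end (x,ẋ)=(-0.217351, -0.602335)
phase 2: p=0.2214, T=0.401, ωT=1.223972, cosh=1.847365, sinh=1.553305; start (x,ẋ)=(-0.217351, -0.602335) → end (x,ẋ)=(-0.895660, -3.192919)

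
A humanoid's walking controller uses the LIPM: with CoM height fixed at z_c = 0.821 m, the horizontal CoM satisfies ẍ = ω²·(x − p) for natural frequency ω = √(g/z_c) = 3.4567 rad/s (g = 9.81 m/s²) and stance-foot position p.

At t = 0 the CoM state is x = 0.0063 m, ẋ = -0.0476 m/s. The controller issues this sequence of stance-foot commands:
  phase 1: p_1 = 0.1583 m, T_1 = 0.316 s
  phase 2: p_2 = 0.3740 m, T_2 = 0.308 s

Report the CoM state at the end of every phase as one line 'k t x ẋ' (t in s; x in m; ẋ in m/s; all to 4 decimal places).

1 0.3160 -0.1120 -0.7740
2 0.6240 -0.7005 -3.4018

phase 1: p=0.1583, T=0.316, ωT=1.092317, cosh=1.658306, sinh=1.322868; start (x,ẋ)=(0.006300, -0.047600) → end (x,ẋ)=(-0.111979, -0.773994)
phase 2: p=0.3740, T=0.308, ωT=1.064664, cosh=1.622354, sinh=1.277510; start (x,ẋ)=(-0.111979, -0.773994) → end (x,ẋ)=(-0.700479, -3.401760)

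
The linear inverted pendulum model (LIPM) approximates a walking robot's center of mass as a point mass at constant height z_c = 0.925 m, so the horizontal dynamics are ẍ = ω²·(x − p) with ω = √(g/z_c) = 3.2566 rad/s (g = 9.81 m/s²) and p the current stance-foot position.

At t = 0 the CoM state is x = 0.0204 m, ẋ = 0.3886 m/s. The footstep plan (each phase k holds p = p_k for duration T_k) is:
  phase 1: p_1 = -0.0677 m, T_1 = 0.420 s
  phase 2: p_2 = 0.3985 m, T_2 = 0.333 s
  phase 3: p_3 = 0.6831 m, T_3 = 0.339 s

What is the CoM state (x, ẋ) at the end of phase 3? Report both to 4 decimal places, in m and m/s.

phase 1: p=-0.0677, T=0.420, ωT=1.367772, cosh=2.090633, sinh=1.835959; start (x,ẋ)=(0.020400, 0.388600) → end (x,ẋ)=(0.335564, 1.339169)
phase 2: p=0.3985, T=0.333, ωT=1.084448, cosh=1.647947, sinh=1.309859; start (x,ẋ)=(0.335564, 1.339169) → end (x,ẋ)=(0.833421, 1.938415)
phase 3: p=0.6831, T=0.339, ωT=1.103987, cosh=1.673858, sinh=1.342311; start (x,ẋ)=(0.833421, 1.938415) → end (x,ẋ)=(1.733695, 3.901739)

x = 1.7337, ẋ = 3.9017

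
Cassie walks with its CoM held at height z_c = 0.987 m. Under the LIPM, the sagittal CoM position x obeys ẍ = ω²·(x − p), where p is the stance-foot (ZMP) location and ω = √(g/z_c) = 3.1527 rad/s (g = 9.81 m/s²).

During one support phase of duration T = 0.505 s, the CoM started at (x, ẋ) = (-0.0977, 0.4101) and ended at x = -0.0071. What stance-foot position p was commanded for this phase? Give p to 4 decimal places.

p = 0.0407

ωT = 3.1527·0.505 = 1.592113; cosh(ωT) = 2.558810, sinh(ωT) = 2.355314
x(T) = p + (x₀−p)·cosh(ωT) + (ẋ₀/ω)·sinh(ωT) ⇒ p·(1 − cosh) = x(T) − x₀·cosh − (ẋ₀/ω)·sinh
numerator   = -0.0071 − (-0.0977)·2.558810 − (0.4101/3.1527)·2.355314 = -0.063481
denominator = 1 − 2.558810 = -1.558810
p = -0.063481 / -1.558810 = 0.0407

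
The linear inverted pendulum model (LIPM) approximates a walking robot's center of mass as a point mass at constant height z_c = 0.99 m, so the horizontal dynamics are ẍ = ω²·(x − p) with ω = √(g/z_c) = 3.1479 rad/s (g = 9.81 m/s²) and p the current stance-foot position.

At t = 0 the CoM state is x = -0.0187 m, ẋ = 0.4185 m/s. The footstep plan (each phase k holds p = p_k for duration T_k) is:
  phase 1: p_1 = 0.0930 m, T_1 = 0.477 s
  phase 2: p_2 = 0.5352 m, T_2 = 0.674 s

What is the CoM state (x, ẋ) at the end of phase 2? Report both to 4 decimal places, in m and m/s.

x = -0.9418, ẋ = -4.4620

phase 1: p=0.0930, T=0.477, ωT=1.501548, cosh=2.355709, sinh=2.132924; start (x,ẋ)=(-0.018700, 0.418500) → end (x,ẋ)=(0.113431, 0.235885)
phase 2: p=0.5352, T=0.674, ωT=2.121685, cosh=4.232507, sinh=4.112677; start (x,ẋ)=(0.113431, 0.235885) → end (x,ẋ)=(-0.941763, -4.461969)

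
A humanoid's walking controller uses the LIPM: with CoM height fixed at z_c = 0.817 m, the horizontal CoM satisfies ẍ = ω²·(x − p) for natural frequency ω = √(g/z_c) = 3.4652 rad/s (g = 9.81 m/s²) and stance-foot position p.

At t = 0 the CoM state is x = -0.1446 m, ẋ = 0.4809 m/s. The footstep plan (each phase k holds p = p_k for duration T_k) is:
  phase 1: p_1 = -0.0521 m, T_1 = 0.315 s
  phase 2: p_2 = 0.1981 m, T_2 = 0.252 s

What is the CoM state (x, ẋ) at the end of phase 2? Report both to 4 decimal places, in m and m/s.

phase 1: p=-0.0521, T=0.315, ωT=1.091538, cosh=1.657276, sinh=1.321576; start (x,ẋ)=(-0.144600, 0.480900) → end (x,ẋ)=(-0.021990, 0.373378)
phase 2: p=0.1981, T=0.252, ωT=0.873230, cosh=1.406117, sinh=0.988517; start (x,ẋ)=(-0.021990, 0.373378) → end (x,ẋ)=(-0.004859, -0.228885)

x = -0.0049, ẋ = -0.2289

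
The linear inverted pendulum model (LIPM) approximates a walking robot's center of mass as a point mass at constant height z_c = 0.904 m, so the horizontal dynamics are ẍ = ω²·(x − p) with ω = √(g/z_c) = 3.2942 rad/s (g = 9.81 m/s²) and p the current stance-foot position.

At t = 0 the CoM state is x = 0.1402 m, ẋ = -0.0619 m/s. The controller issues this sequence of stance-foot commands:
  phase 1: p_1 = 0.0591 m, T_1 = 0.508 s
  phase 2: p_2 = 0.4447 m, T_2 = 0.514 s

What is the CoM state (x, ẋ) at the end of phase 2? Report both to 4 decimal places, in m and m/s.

phase 1: p=0.0591, T=0.508, ωT=1.673454, cosh=2.759072, sinh=2.571474; start (x,ẋ)=(0.140200, -0.061900) → end (x,ẋ)=(0.234541, 0.516207)
phase 2: p=0.4447, T=0.514, ωT=1.693219, cosh=2.810440, sinh=2.626513; start (x,ẋ)=(0.234541, 0.516207) → end (x,ẋ)=(0.265641, -0.367579)

x = 0.2656, ẋ = -0.3676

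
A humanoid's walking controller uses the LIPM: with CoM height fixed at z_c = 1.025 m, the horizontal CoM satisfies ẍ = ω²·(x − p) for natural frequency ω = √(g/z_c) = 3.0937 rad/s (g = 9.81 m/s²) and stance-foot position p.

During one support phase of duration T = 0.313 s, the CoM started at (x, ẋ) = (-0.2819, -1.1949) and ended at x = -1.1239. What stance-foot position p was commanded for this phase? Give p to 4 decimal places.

p = 0.5210

ωT = 3.0937·0.313 = 0.968328; cosh(ωT) = 1.506628, sinh(ωT) = 1.126910
x(T) = p + (x₀−p)·cosh(ωT) + (ẋ₀/ω)·sinh(ωT) ⇒ p·(1 − cosh) = x(T) − x₀·cosh − (ẋ₀/ω)·sinh
numerator   = -1.1239 − (-0.2819)·1.506628 − (-1.1949/3.0937)·1.126910 = -0.263928
denominator = 1 − 1.506628 = -0.506628
p = -0.263928 / -0.506628 = 0.5210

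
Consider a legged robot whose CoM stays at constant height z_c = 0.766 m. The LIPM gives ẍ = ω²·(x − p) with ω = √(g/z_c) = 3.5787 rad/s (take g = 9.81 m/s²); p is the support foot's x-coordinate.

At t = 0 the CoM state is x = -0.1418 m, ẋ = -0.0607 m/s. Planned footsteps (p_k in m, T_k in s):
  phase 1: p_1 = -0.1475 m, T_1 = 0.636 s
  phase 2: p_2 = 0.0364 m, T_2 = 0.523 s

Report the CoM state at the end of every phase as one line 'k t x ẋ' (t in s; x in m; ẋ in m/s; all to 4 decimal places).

phase 1: p=-0.1475, T=0.636, ωT=2.276053, cosh=4.920429, sinh=4.817741; start (x,ẋ)=(-0.141800, -0.060700) → end (x,ẋ)=(-0.201169, -0.200395)
phase 2: p=0.0364, T=0.523, ωT=1.871660, cosh=3.326472, sinh=3.172604; start (x,ẋ)=(-0.201169, -0.200395) → end (x,ẋ)=(-0.931523, -3.363925)

1 0.6360 -0.2012 -0.2004
2 1.1590 -0.9315 -3.3639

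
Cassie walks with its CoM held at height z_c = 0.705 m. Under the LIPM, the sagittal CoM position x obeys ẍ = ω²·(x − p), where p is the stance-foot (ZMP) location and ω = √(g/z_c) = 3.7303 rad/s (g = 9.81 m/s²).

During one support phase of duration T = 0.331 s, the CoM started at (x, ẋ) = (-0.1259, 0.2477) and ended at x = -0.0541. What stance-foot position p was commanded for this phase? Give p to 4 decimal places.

p = -0.0881

ωT = 3.7303·0.331 = 1.234729; cosh(ωT) = 1.864181, sinh(ωT) = 1.573267
x(T) = p + (x₀−p)·cosh(ωT) + (ẋ₀/ω)·sinh(ωT) ⇒ p·(1 − cosh) = x(T) − x₀·cosh − (ẋ₀/ω)·sinh
numerator   = -0.0541 − (-0.1259)·1.864181 − (0.2477/3.7303)·1.573267 = 0.076132
denominator = 1 − 1.864181 = -0.864181
p = 0.076132 / -0.864181 = -0.0881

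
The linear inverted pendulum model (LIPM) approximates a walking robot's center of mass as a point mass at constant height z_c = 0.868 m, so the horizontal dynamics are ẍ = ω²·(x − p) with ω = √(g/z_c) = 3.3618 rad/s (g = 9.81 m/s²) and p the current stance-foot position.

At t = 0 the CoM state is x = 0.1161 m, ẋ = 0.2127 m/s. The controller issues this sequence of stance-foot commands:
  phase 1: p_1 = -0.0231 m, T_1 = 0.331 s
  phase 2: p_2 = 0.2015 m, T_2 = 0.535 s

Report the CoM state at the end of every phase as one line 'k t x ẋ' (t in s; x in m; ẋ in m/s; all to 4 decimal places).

1 0.3310 0.2974 0.9936
2 0.8660 1.3674 4.0305

phase 1: p=-0.0231, T=0.331, ωT=1.112756, cosh=1.685692, sinh=1.357040; start (x,ẋ)=(0.116100, 0.212700) → end (x,ẋ)=(0.297408, 0.993591)
phase 2: p=0.2015, T=0.535, ωT=1.798563, cosh=3.103248, sinh=2.937712; start (x,ẋ)=(0.297408, 0.993591) → end (x,ẋ)=(1.367376, 4.030544)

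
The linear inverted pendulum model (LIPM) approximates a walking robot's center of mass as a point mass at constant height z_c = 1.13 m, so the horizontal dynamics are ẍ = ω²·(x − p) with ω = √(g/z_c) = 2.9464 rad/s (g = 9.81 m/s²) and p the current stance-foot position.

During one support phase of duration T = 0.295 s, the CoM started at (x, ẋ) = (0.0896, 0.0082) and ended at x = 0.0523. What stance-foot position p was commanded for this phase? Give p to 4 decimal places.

ωT = 2.9464·0.295 = 0.869188; cosh(ωT) = 1.402133, sinh(ωT) = 0.982841
x(T) = p + (x₀−p)·cosh(ωT) + (ẋ₀/ω)·sinh(ωT) ⇒ p·(1 − cosh) = x(T) − x₀·cosh − (ẋ₀/ω)·sinh
numerator   = 0.0523 − (0.0896)·1.402133 − (0.0082/2.9464)·0.982841 = -0.076066
denominator = 1 − 1.402133 = -0.402133
p = -0.076066 / -0.402133 = 0.1892

p = 0.1892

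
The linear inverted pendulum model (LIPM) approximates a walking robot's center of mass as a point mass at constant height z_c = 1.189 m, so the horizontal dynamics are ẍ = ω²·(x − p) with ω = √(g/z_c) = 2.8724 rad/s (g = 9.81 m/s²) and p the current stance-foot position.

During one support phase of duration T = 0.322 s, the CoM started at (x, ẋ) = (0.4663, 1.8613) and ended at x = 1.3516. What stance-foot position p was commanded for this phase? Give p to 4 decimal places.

ωT = 2.8724·0.322 = 0.924913; cosh(ωT) = 1.459107, sinh(ωT) = 1.062541
x(T) = p + (x₀−p)·cosh(ωT) + (ẋ₀/ω)·sinh(ωT) ⇒ p·(1 − cosh) = x(T) − x₀·cosh − (ẋ₀/ω)·sinh
numerator   = 1.3516 − (0.4663)·1.459107 − (1.8613/2.8724)·1.062541 = -0.017303
denominator = 1 − 1.459107 = -0.459107
p = -0.017303 / -0.459107 = 0.0377

p = 0.0377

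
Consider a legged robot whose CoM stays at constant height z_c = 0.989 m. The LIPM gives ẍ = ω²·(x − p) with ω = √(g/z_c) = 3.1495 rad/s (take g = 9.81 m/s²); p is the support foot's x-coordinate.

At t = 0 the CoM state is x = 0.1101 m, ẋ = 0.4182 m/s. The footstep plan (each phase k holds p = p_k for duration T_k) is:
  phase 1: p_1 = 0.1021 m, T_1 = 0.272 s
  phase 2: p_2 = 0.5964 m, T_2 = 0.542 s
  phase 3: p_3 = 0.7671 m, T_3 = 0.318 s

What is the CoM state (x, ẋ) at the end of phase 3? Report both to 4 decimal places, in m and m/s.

x = -0.7358, ẋ = -4.4212

phase 1: p=0.1021, T=0.272, ωT=0.856664, cosh=1.389933, sinh=0.965357; start (x,ẋ)=(0.110100, 0.418200) → end (x,ẋ)=(0.241402, 0.605593)
phase 2: p=0.5964, T=0.542, ωT=1.707029, cosh=2.846982, sinh=2.665578; start (x,ẋ)=(0.241402, 0.605593) → end (x,ẋ)=(0.098272, -1.256176)
phase 3: p=0.7671, T=0.318, ωT=1.001541, cosh=1.544893, sinh=1.177580; start (x,ẋ)=(0.098272, -1.256176) → end (x,ẋ)=(-0.735845, -4.421200)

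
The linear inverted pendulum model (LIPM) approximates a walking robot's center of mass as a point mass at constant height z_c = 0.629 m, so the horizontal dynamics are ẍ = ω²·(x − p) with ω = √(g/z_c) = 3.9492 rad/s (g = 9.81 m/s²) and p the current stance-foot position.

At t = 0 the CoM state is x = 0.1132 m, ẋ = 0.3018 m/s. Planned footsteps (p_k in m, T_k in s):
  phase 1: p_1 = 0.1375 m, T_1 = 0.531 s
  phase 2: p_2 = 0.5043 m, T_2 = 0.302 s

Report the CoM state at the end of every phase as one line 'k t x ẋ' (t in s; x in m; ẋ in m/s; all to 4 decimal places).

1 0.5310 0.3435 0.8624
2 0.8330 0.5416 0.6018

phase 1: p=0.1375, T=0.531, ωT=2.097025, cosh=4.132367, sinh=4.009546; start (x,ẋ)=(0.113200, 0.301800) → end (x,ẋ)=(0.343495, 0.862370)
phase 2: p=0.5043, T=0.302, ωT=1.192658, cosh=1.799622, sinh=1.496209; start (x,ẋ)=(0.343495, 0.862370) → end (x,ẋ)=(0.541633, 0.601772)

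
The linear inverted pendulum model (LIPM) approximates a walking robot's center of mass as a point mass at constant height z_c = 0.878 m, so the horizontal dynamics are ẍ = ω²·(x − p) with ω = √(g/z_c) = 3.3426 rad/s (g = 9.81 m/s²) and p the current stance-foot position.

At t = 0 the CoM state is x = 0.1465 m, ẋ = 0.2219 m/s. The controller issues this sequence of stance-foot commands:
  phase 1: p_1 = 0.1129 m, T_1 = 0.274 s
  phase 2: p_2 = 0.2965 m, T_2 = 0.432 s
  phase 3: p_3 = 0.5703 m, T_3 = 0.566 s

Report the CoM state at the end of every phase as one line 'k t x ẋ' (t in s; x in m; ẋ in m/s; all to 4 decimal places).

phase 1: p=0.1129, T=0.274, ωT=0.915872, cosh=1.449561, sinh=1.049394; start (x,ẋ)=(0.146500, 0.221900) → end (x,ẋ)=(0.231270, 0.439516)
phase 2: p=0.2965, T=0.432, ωT=1.444003, cosh=2.236804, sinh=2.000822; start (x,ẋ)=(0.231270, 0.439516) → end (x,ẋ)=(0.413680, 0.546855)
phase 3: p=0.5703, T=0.566, ωT=1.891912, cosh=3.391409, sinh=3.240626; start (x,ẋ)=(0.413680, 0.546855) → end (x,ẋ)=(0.569308, 0.158078)

1 0.2740 0.2313 0.4395
2 0.7060 0.4137 0.5469
3 1.2720 0.5693 0.1581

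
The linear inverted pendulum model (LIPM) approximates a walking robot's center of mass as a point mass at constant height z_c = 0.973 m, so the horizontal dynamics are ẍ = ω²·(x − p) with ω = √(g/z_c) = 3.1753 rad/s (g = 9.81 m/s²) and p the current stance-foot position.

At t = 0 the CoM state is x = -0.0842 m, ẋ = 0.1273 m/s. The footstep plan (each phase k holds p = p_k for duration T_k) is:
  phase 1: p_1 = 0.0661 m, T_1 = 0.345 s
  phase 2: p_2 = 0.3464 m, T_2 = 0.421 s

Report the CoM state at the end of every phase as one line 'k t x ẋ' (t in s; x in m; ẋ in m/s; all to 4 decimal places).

phase 1: p=0.0661, T=0.345, ωT=1.095479, cosh=1.662496, sinh=1.328117; start (x,ẋ)=(-0.084200, 0.127300) → end (x,ẋ)=(-0.130528, -0.422205)
phase 2: p=0.3464, T=0.421, ωT=1.336801, cosh=2.034766, sinh=1.772081; start (x,ẋ)=(-0.130528, -0.422205) → end (x,ẋ)=(-0.859662, -3.542710)

1 0.3450 -0.1305 -0.4222
2 0.7660 -0.8597 -3.5427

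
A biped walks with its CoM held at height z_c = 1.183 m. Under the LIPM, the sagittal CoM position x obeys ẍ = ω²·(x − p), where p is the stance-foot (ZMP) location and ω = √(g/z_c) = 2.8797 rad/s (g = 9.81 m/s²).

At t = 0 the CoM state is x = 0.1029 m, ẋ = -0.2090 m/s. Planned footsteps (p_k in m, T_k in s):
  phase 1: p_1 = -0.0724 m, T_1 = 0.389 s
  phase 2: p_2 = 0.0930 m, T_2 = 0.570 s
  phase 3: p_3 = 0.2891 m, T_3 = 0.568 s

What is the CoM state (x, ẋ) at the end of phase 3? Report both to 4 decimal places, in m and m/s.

phase 1: p=-0.0724, T=0.389, ωT=1.120203, cosh=1.695845, sinh=1.369632; start (x,ẋ)=(0.102900, -0.209000) → end (x,ẋ)=(0.125478, 0.336974)
phase 2: p=0.0930, T=0.570, ωT=1.641429, cosh=2.678122, sinh=2.484419; start (x,ẋ)=(0.125478, 0.336974) → end (x,ẋ)=(0.470699, 1.134817)
phase 3: p=0.2891, T=0.568, ωT=1.635670, cosh=2.663858, sinh=2.469036; start (x,ẋ)=(0.470699, 1.134817) → end (x,ẋ)=(1.745840, 4.314179)

x = 1.7458, ẋ = 4.3142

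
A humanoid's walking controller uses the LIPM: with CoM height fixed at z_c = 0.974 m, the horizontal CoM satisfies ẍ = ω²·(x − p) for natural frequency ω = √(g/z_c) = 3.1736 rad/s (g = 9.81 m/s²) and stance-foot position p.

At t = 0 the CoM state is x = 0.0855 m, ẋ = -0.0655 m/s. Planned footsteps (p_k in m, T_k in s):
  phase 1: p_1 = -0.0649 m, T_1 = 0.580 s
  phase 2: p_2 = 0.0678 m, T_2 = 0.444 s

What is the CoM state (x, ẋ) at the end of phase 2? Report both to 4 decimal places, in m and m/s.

phase 1: p=-0.0649, T=0.580, ωT=1.840688, cosh=3.229790, sinh=3.071082; start (x,ẋ)=(0.085500, -0.065500) → end (x,ẋ)=(0.357476, 1.254305)
phase 2: p=0.0678, T=0.444, ωT=1.409078, cosh=2.168275, sinh=1.923907; start (x,ẋ)=(0.357476, 1.254305) → end (x,ẋ)=(1.456286, 4.488359)

x = 1.4563, ẋ = 4.4884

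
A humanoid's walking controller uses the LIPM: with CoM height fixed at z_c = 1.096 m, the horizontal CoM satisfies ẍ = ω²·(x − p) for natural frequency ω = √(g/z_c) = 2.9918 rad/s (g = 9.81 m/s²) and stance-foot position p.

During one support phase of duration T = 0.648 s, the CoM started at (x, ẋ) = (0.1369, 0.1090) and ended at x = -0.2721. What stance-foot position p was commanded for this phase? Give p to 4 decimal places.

ωT = 2.9918·0.648 = 1.938686; cosh(ωT) = 3.546754, sinh(ωT) = 3.402862
x(T) = p + (x₀−p)·cosh(ωT) + (ẋ₀/ω)·sinh(ωT) ⇒ p·(1 − cosh) = x(T) − x₀·cosh − (ẋ₀/ω)·sinh
numerator   = -0.2721 − (0.1369)·3.546754 − (0.1090/2.9918)·3.402862 = -0.881627
denominator = 1 − 3.546754 = -2.546754
p = -0.881627 / -2.546754 = 0.3462

p = 0.3462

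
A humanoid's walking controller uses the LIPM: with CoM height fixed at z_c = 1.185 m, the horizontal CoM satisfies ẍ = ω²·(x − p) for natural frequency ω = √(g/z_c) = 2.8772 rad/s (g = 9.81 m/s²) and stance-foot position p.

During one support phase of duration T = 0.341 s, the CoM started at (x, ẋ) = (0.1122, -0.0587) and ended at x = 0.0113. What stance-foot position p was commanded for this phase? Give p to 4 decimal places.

p = 0.2609

ωT = 2.8772·0.341 = 0.981125; cosh(ωT) = 1.521173, sinh(ωT) = 1.146283
x(T) = p + (x₀−p)·cosh(ωT) + (ẋ₀/ω)·sinh(ωT) ⇒ p·(1 − cosh) = x(T) − x₀·cosh − (ẋ₀/ω)·sinh
numerator   = 0.0113 − (0.1122)·1.521173 − (-0.0587/2.8772)·1.146283 = -0.135989
denominator = 1 − 1.521173 = -0.521173
p = -0.135989 / -0.521173 = 0.2609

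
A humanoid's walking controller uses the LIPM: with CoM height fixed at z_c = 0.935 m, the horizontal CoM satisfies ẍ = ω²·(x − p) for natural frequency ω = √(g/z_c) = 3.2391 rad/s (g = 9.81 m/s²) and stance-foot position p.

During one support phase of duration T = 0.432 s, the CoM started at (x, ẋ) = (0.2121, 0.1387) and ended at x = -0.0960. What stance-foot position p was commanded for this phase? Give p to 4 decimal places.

ωT = 3.2391·0.432 = 1.399291; cosh(ωT) = 2.149549, sinh(ωT) = 1.902777
x(T) = p + (x₀−p)·cosh(ωT) + (ẋ₀/ω)·sinh(ωT) ⇒ p·(1 − cosh) = x(T) − x₀·cosh − (ẋ₀/ω)·sinh
numerator   = -0.0960 − (0.2121)·2.149549 − (0.1387/3.2391)·1.902777 = -0.633397
denominator = 1 − 2.149549 = -1.149549
p = -0.633397 / -1.149549 = 0.5510

p = 0.5510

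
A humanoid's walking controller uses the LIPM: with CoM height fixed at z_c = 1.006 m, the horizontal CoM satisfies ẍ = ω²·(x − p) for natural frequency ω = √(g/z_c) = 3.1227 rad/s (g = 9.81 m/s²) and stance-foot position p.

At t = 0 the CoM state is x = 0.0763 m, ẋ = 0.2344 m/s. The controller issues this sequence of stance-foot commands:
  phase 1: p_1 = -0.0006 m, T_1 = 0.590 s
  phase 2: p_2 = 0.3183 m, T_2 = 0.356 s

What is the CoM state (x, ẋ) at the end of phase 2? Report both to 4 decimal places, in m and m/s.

phase 1: p=-0.0006, T=0.590, ωT=1.842393, cosh=3.235031, sinh=3.076593; start (x,ẋ)=(0.076300, 0.234400) → end (x,ẋ)=(0.479113, 1.497091)
phase 2: p=0.3183, T=0.356, ωT=1.111681, cosh=1.684235, sinh=1.355229; start (x,ẋ)=(0.479113, 1.497091) → end (x,ẋ)=(1.238873, 3.202009)

x = 1.2389, ẋ = 3.2020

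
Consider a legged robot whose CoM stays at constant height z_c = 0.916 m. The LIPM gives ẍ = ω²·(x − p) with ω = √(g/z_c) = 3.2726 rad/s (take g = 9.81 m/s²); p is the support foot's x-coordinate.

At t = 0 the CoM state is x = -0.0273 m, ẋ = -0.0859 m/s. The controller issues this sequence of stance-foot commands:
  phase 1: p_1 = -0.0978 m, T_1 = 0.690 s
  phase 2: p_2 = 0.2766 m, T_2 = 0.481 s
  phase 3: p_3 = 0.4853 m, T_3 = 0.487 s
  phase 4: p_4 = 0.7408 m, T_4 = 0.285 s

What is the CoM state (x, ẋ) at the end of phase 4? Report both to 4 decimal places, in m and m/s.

x = 0.5242, ẋ = -0.3055

phase 1: p=-0.0978, T=0.690, ωT=2.258094, cosh=4.834695, sinh=4.730146; start (x,ẋ)=(-0.027300, -0.085900) → end (x,ẋ)=(0.118888, 0.676031)
phase 2: p=0.2766, T=0.481, ωT=1.574121, cosh=2.516843, sinh=2.309653; start (x,ẋ)=(0.118888, 0.676031) → end (x,ẋ)=(0.356776, 0.509386)
phase 3: p=0.4853, T=0.487, ωT=1.593756, cosh=2.562682, sinh=2.359521; start (x,ẋ)=(0.356776, 0.509386) → end (x,ẋ)=(0.523197, 0.312960)
phase 4: p=0.7408, T=0.285, ωT=0.932691, cosh=1.467416, sinh=1.073923; start (x,ẋ)=(0.523197, 0.312960) → end (x,ẋ)=(0.524185, -0.305528)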